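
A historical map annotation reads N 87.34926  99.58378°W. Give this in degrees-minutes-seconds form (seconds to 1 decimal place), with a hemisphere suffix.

Latitude: 0.349260 × 60 = 20.95560′ → 20′, remainder × 60 = 57.336″
Lon: whole degrees 99; 35.02680′ → 35′ and 1.608″

87°20′57.3″ N, 99°35′1.6″ W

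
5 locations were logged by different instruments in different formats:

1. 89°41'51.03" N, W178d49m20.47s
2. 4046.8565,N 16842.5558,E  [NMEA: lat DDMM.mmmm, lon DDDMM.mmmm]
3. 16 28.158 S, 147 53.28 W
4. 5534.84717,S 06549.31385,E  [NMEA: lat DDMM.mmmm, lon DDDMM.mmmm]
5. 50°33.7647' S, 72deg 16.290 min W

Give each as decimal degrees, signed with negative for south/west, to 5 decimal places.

1. 89.69751, -178.82235
2. 40.78094, 168.70926
3. -16.46930, -147.88800
4. -55.58079, 65.82190
5. -50.56275, -72.27150

Point 1:
  Lat: 41′ + 51.03″ = 41.85050′; 89 + 41.85050/60 = 89.697508
  N → positive
  λ: 178° + 49/60 + 20.47/3600 = 178 + 0.816667 + 0.005686 = 178.822353
  hemisphere W, so the sign is −
Point 2:
  Latitude: degrees = first 2 digits = 40, minutes = 46.8565; 40 + 46.8565/60 = 40.780942
  N ⇒ keep positive
  λ: degrees = first 3 digits = 168, minutes = 42.5558; 168 + 42.5558/60 = 168.709263
  E → positive
Point 3:
  Lat: 28.158′ = 0.469300°; total 16.469300
  S → negative
  Longitude: 53.28′ = 0.888000°; total 147.888000
  W ⇒ negate
Point 4:
  φ: degrees = first 2 digits = 55, minutes = 34.84717; 55 + 34.84717/60 = 55.580786
  S ⇒ negate
  λ: split at 3 digits → 065° and 49.31385′; 65 + 49.31385/60 = 65.821898
  E ⇒ keep positive
Point 5:
  φ: 33.7647′ = 0.562745°; total 50.562745
  hemisphere S, so the sign is −
  λ: 72 + 16.29/60 = 72.271500
  hemisphere W, so the sign is −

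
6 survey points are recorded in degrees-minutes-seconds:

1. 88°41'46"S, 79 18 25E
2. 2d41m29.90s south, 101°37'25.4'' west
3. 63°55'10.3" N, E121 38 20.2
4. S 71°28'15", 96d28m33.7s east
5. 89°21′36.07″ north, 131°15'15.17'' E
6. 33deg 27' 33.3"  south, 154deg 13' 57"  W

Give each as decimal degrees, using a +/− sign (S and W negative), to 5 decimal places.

Point 1:
  φ: 88° + 41/60 + 46/3600 = 88 + 0.683333 + 0.012778 = 88.696111
  hemisphere S, so the sign is −
  λ: 18′ + 25″ = 18.41667′; 79 + 18.41667/60 = 79.306944
  E ⇒ keep positive
Point 2:
  Latitude: 41′ + 29.9″ = 41.49833′; 2 + 41.49833/60 = 2.691639
  S → negative
  λ: 101° + 37/60 + 25.4/3600 = 101 + 0.616667 + 0.007056 = 101.623722
  W → negative
Point 3:
  Latitude: 63° + 55/60 + 10.3/3600 = 63 + 0.916667 + 0.002861 = 63.919528
  N ⇒ keep positive
  Lon: 38′ + 20.2″ = 38.33667′; 121 + 38.33667/60 = 121.638944
  E → positive
Point 4:
  Lat: 28′ + 15″ = 28.25000′; 71 + 28.25000/60 = 71.470833
  S → negative
  Lon: 96 + 28/60 + 33.7/3600 = 96.476028
  E ⇒ keep positive
Point 5:
  Lat: 21′ + 36.07″ = 21.60117′; 89 + 21.60117/60 = 89.360019
  N ⇒ keep positive
  Longitude: 131 + 15/60 + 15.17/3600 = 131.254214
  E ⇒ keep positive
Point 6:
  Latitude: 33 + 27/60 + 33.3/3600 = 33.459250
  hemisphere S, so the sign is −
  λ: 154° + 13/60 + 57/3600 = 154 + 0.216667 + 0.015833 = 154.232500
  W → negative

1. -88.69611, 79.30694
2. -2.69164, -101.62372
3. 63.91953, 121.63894
4. -71.47083, 96.47603
5. 89.36002, 131.25421
6. -33.45925, -154.23250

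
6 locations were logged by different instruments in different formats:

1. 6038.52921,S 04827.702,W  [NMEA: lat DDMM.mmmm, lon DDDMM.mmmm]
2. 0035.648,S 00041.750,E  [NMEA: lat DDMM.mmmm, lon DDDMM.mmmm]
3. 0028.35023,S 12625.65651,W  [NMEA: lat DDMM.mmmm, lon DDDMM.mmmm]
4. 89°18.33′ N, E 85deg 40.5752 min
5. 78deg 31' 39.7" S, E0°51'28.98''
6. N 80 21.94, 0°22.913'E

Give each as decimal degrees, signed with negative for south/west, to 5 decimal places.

Point 1:
  φ: split at 2 digits → 60° and 38.52921′; 60 + 38.52921/60 = 60.642154
  S → negative
  Longitude: degrees = first 3 digits = 48, minutes = 27.702; 48 + 27.702/60 = 48.461700
  W → negative
Point 2:
  Latitude: degrees = first 2 digits = 0, minutes = 35.648; 0 + 35.648/60 = 0.594133
  S → negative
  Lon: degrees = first 3 digits = 0, minutes = 41.75; 0 + 41.75/60 = 0.695833
  E → positive
Point 3:
  Latitude: degrees = first 2 digits = 0, minutes = 28.35023; 0 + 28.35023/60 = 0.472504
  S ⇒ negate
  Lon: split at 3 digits → 126° and 25.65651′; 126 + 25.65651/60 = 126.427609
  hemisphere W, so the sign is −
Point 4:
  Latitude: 18.33′ = 0.305500°; total 89.305500
  N → positive
  λ: 85 + 40.5752/60 = 85.676253
  E ⇒ keep positive
Point 5:
  φ: 31′ + 39.7″ = 31.66167′; 78 + 31.66167/60 = 78.527694
  S → negative
  Lon: 0° + 51/60 + 28.98/3600 = 0 + 0.850000 + 0.008050 = 0.858050
  E ⇒ keep positive
Point 6:
  φ: 21.94′ = 0.365667°; total 80.365667
  N ⇒ keep positive
  Longitude: 22.913′ = 0.381883°; total 0.381883
  E ⇒ keep positive

1. -60.64215, -48.46170
2. -0.59413, 0.69583
3. -0.47250, -126.42761
4. 89.30550, 85.67625
5. -78.52769, 0.85805
6. 80.36567, 0.38188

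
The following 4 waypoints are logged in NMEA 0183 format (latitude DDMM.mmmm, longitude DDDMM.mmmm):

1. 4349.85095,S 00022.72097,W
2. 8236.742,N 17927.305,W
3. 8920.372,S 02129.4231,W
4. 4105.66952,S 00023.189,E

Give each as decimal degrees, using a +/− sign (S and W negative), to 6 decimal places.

Point 1:
  Latitude: degrees = first 2 digits = 43, minutes = 49.85095; 43 + 49.85095/60 = 43.8308492
  hemisphere S, so the sign is −
  Longitude: split at 3 digits → 000° and 22.72097′; 0 + 22.72097/60 = 0.3786828
  W → negative
Point 2:
  φ: degrees = first 2 digits = 82, minutes = 36.742; 82 + 36.742/60 = 82.6123667
  N → positive
  λ: split at 3 digits → 179° and 27.305′; 179 + 27.305/60 = 179.4550833
  hemisphere W, so the sign is −
Point 3:
  Lat: split at 2 digits → 89° and 20.372′; 89 + 20.372/60 = 89.3395333
  S → negative
  Longitude: degrees = first 3 digits = 21, minutes = 29.4231; 21 + 29.4231/60 = 21.4903850
  W → negative
Point 4:
  Lat: degrees = first 2 digits = 41, minutes = 5.66952; 41 + 5.66952/60 = 41.0944920
  S → negative
  λ: degrees = first 3 digits = 0, minutes = 23.189; 0 + 23.189/60 = 0.3864833
  E → positive

1. -43.830849, -0.378683
2. 82.612367, -179.455083
3. -89.339533, -21.490385
4. -41.094492, 0.386483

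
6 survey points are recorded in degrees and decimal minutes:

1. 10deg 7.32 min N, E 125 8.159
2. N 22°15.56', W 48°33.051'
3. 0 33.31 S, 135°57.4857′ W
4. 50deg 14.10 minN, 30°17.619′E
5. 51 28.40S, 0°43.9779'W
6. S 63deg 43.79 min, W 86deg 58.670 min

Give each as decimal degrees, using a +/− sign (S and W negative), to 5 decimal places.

Point 1:
  Lat: 7.32′ = 0.122000°; total 10.122000
  N → positive
  Longitude: 125 + 8.159/60 = 125.135983
  E ⇒ keep positive
Point 2:
  φ: 15.56′ = 0.259333°; total 22.259333
  N → positive
  λ: 33.051′ = 0.550850°; total 48.550850
  W ⇒ negate
Point 3:
  Latitude: 33.31′ = 0.555167°; total 0.555167
  S → negative
  Lon: 135 + 57.4857/60 = 135.958095
  hemisphere W, so the sign is −
Point 4:
  Latitude: 14.1′ = 0.235000°; total 50.235000
  N → positive
  Lon: 30 + 17.619/60 = 30.293650
  E → positive
Point 5:
  Latitude: 28.4′ = 0.473333°; total 51.473333
  hemisphere S, so the sign is −
  λ: 0 + 43.9779/60 = 0.732965
  W ⇒ negate
Point 6:
  Lat: 43.79′ = 0.729833°; total 63.729833
  hemisphere S, so the sign is −
  Lon: 86 + 58.67/60 = 86.977833
  hemisphere W, so the sign is −

1. 10.12200, 125.13598
2. 22.25933, -48.55085
3. -0.55517, -135.95810
4. 50.23500, 30.29365
5. -51.47333, -0.73297
6. -63.72983, -86.97783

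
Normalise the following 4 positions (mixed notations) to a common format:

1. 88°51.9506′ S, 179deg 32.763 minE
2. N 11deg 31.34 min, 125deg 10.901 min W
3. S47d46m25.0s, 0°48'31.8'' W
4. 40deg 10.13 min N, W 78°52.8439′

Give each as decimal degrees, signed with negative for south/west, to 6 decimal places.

Point 1:
  φ: 88 + 51.9506/60 = 88.8658433
  S → negative
  Lon: 32.763′ = 0.546050°; total 179.5460500
  E → positive
Point 2:
  Latitude: 31.34′ = 0.522333°; total 11.5223333
  N ⇒ keep positive
  Lon: 125 + 10.901/60 = 125.1816833
  hemisphere W, so the sign is −
Point 3:
  Latitude: 46′ + 25″ = 46.41667′; 47 + 46.41667/60 = 47.7736111
  S → negative
  λ: 0° + 48/60 + 31.8/3600 = 0 + 0.800000 + 0.008833 = 0.8088333
  hemisphere W, so the sign is −
Point 4:
  Lat: 40 + 10.13/60 = 40.1688333
  N → positive
  Longitude: 52.8439′ = 0.880732°; total 78.8807317
  W → negative

1. -88.865843, 179.546050
2. 11.522333, -125.181683
3. -47.773611, -0.808833
4. 40.168833, -78.880732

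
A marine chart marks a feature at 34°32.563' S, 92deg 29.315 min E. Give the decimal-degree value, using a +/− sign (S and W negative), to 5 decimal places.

-34.54272, 92.48858

Lat: 32.563′ = 0.542717°; total 34.542717
hemisphere S, so the sign is −
Longitude: 92 + 29.315/60 = 92.488583
E → positive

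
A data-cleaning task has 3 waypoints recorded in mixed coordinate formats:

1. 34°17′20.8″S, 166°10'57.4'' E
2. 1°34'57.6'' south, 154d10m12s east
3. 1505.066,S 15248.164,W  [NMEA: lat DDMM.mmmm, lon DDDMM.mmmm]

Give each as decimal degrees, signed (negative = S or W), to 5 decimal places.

Point 1:
  Lat: 34° + 17/60 + 20.8/3600 = 34 + 0.283333 + 0.005778 = 34.289111
  S ⇒ negate
  Longitude: 10′ + 57.4″ = 10.95667′; 166 + 10.95667/60 = 166.182611
  E → positive
Point 2:
  Lat: 1° + 34/60 + 57.6/3600 = 1 + 0.566667 + 0.016000 = 1.582667
  hemisphere S, so the sign is −
  Longitude: 154 + 10/60 + 12/3600 = 154.170000
  E ⇒ keep positive
Point 3:
  φ: degrees = first 2 digits = 15, minutes = 5.066; 15 + 5.066/60 = 15.084433
  S → negative
  λ: split at 3 digits → 152° and 48.164′; 152 + 48.164/60 = 152.802733
  W ⇒ negate

1. -34.28911, 166.18261
2. -1.58267, 154.17000
3. -15.08443, -152.80273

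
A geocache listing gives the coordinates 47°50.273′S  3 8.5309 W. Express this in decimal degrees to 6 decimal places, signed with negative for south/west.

-47.837883, -3.142182

Latitude: 47 + 50.273/60 = 47.8378833
hemisphere S, so the sign is −
Longitude: 8.5309′ = 0.142182°; total 3.1421817
hemisphere W, so the sign is −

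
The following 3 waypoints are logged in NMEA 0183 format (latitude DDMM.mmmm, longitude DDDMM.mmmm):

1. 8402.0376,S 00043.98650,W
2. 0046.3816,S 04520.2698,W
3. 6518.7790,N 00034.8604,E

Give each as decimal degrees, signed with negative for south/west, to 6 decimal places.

Point 1:
  Lat: degrees = first 2 digits = 84, minutes = 2.0376; 84 + 2.0376/60 = 84.0339600
  S → negative
  Longitude: split at 3 digits → 000° and 43.9865′; 0 + 43.9865/60 = 0.7331083
  W → negative
Point 2:
  Lat: degrees = first 2 digits = 0, minutes = 46.3816; 0 + 46.3816/60 = 0.7730267
  hemisphere S, so the sign is −
  Lon: degrees = first 3 digits = 45, minutes = 20.2698; 45 + 20.2698/60 = 45.3378300
  hemisphere W, so the sign is −
Point 3:
  Latitude: split at 2 digits → 65° and 18.779′; 65 + 18.779/60 = 65.3129833
  N → positive
  λ: degrees = first 3 digits = 0, minutes = 34.8604; 0 + 34.8604/60 = 0.5810067
  E ⇒ keep positive

1. -84.033960, -0.733108
2. -0.773027, -45.337830
3. 65.312983, 0.581007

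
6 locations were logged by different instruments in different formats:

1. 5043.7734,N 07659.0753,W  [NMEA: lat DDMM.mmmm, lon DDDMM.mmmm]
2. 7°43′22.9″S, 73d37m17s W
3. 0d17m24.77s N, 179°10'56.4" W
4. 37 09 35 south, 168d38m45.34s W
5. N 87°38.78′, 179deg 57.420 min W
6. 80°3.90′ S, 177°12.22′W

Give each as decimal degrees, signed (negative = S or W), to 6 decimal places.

Point 1:
  Latitude: degrees = first 2 digits = 50, minutes = 43.7734; 50 + 43.7734/60 = 50.7295567
  N ⇒ keep positive
  λ: split at 3 digits → 076° and 59.0753′; 76 + 59.0753/60 = 76.9845883
  W ⇒ negate
Point 2:
  Latitude: 43′ + 22.9″ = 43.38167′; 7 + 43.38167/60 = 7.7230278
  hemisphere S, so the sign is −
  λ: 73 + 37/60 + 17/3600 = 73.6213889
  W ⇒ negate
Point 3:
  φ: 0 + 17/60 + 24.77/3600 = 0.2902139
  N ⇒ keep positive
  λ: 179° + 10/60 + 56.4/3600 = 179 + 0.166667 + 0.015667 = 179.1823333
  W → negative
Point 4:
  Latitude: 9′ + 35″ = 9.58333′; 37 + 9.58333/60 = 37.1597222
  hemisphere S, so the sign is −
  λ: 168 + 38/60 + 45.34/3600 = 168.6459278
  hemisphere W, so the sign is −
Point 5:
  φ: 87 + 38.78/60 = 87.6463333
  N ⇒ keep positive
  λ: 57.42′ = 0.957000°; total 179.9570000
  W → negative
Point 6:
  Lat: 3.9′ = 0.065000°; total 80.0650000
  hemisphere S, so the sign is −
  Lon: 177 + 12.22/60 = 177.2036667
  W ⇒ negate

1. 50.729557, -76.984588
2. -7.723028, -73.621389
3. 0.290214, -179.182333
4. -37.159722, -168.645928
5. 87.646333, -179.957000
6. -80.065000, -177.203667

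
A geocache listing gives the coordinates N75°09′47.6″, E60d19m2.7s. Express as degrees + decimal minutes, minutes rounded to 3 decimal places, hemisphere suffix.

Lat: 9 + 47.6/60 = 9.79333′
Lon: seconds/60 = 0.04500; minutes = 19 + 0.04500 = 19.04500

75° 9.793′ N, 60° 19.045′ E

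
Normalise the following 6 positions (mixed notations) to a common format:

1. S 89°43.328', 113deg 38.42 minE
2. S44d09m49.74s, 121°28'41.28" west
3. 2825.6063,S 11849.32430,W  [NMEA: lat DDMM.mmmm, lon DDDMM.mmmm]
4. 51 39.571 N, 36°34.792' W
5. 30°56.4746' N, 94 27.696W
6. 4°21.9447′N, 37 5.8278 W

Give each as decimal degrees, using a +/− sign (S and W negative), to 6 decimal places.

1. -89.722133, 113.640333
2. -44.163817, -121.478133
3. -28.426772, -118.822072
4. 51.659517, -36.579867
5. 30.941243, -94.461600
6. 4.365745, -37.097130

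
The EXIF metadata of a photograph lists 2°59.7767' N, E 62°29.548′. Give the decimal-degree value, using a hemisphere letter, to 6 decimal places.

φ: 2 + 59.7767/60 = 2.9962783
Lon: 29.548′ = 0.492467°; total 62.4924667

2.996278° N, 62.492467° E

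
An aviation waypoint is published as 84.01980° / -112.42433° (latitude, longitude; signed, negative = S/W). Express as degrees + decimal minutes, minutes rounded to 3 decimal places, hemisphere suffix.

Latitude: minutes = (84.019800 − 84) × 60 = 1.18800
Longitude is negative → W; |value| = 112.424330
λ: 112° + 0.424330 × 60 = 112° 25.45980′

84° 1.188′ N, 112° 25.460′ W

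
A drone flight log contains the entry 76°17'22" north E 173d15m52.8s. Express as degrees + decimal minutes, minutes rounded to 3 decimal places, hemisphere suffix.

Lat: 17 + 22/60 = 17.36667′
Lon: seconds/60 = 0.88000; minutes = 15 + 0.88000 = 15.88000

76° 17.367′ N, 173° 15.880′ E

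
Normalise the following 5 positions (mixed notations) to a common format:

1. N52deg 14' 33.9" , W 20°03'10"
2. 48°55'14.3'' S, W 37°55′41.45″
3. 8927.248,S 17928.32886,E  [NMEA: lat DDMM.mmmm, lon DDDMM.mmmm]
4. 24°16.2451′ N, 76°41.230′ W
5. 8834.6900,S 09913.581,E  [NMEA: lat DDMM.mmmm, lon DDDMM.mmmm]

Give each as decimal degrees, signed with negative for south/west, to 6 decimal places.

Point 1:
  φ: 14′ + 33.9″ = 14.56500′; 52 + 14.56500/60 = 52.2427500
  N → positive
  λ: 20° + 3/60 + 10/3600 = 20 + 0.050000 + 0.002778 = 20.0527778
  W ⇒ negate
Point 2:
  Lat: 55′ + 14.3″ = 55.23833′; 48 + 55.23833/60 = 48.9206389
  hemisphere S, so the sign is −
  λ: 37° + 55/60 + 41.45/3600 = 37 + 0.916667 + 0.011514 = 37.9281806
  W ⇒ negate
Point 3:
  Latitude: split at 2 digits → 89° and 27.248′; 89 + 27.248/60 = 89.4541333
  hemisphere S, so the sign is −
  λ: degrees = first 3 digits = 179, minutes = 28.32886; 179 + 28.32886/60 = 179.4721477
  E → positive
Point 4:
  Latitude: 24 + 16.2451/60 = 24.2707517
  N → positive
  Longitude: 41.23′ = 0.687167°; total 76.6871667
  hemisphere W, so the sign is −
Point 5:
  Latitude: split at 2 digits → 88° and 34.69′; 88 + 34.69/60 = 88.5781667
  S → negative
  Lon: degrees = first 3 digits = 99, minutes = 13.581; 99 + 13.581/60 = 99.2263500
  E → positive

1. 52.242750, -20.052778
2. -48.920639, -37.928181
3. -89.454133, 179.472148
4. 24.270752, -76.687167
5. -88.578167, 99.226350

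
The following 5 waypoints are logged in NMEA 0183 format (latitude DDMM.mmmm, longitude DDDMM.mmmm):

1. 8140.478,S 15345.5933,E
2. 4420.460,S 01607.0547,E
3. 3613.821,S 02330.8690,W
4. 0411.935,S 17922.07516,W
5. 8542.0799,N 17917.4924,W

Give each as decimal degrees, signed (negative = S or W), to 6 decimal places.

Point 1:
  Latitude: degrees = first 2 digits = 81, minutes = 40.478; 81 + 40.478/60 = 81.6746333
  S ⇒ negate
  λ: split at 3 digits → 153° and 45.5933′; 153 + 45.5933/60 = 153.7598883
  E → positive
Point 2:
  Lat: split at 2 digits → 44° and 20.46′; 44 + 20.46/60 = 44.3410000
  S ⇒ negate
  λ: degrees = first 3 digits = 16, minutes = 7.0547; 16 + 7.0547/60 = 16.1175783
  E ⇒ keep positive
Point 3:
  φ: split at 2 digits → 36° and 13.821′; 36 + 13.821/60 = 36.2303500
  hemisphere S, so the sign is −
  λ: degrees = first 3 digits = 23, minutes = 30.869; 23 + 30.869/60 = 23.5144833
  W ⇒ negate
Point 4:
  Lat: split at 2 digits → 04° and 11.935′; 4 + 11.935/60 = 4.1989167
  S → negative
  Longitude: split at 3 digits → 179° and 22.07516′; 179 + 22.07516/60 = 179.3679193
  W → negative
Point 5:
  φ: degrees = first 2 digits = 85, minutes = 42.0799; 85 + 42.0799/60 = 85.7013317
  N → positive
  Longitude: degrees = first 3 digits = 179, minutes = 17.4924; 179 + 17.4924/60 = 179.2915400
  W → negative

1. -81.674633, 153.759888
2. -44.341000, 16.117578
3. -36.230350, -23.514483
4. -4.198917, -179.367919
5. 85.701332, -179.291540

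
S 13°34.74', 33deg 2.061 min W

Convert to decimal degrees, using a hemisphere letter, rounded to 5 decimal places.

13.57900° S, 33.03435° W

φ: 13 + 34.74/60 = 13.579000
Lon: 33 + 2.061/60 = 33.034350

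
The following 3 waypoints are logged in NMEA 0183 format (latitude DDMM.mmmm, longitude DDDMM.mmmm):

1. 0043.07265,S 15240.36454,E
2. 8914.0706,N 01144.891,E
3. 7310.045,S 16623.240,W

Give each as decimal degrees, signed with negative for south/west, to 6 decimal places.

1. -0.717878, 152.672742
2. 89.234510, 11.748183
3. -73.167417, -166.387333

Point 1:
  Latitude: degrees = first 2 digits = 0, minutes = 43.07265; 0 + 43.07265/60 = 0.7178775
  hemisphere S, so the sign is −
  Lon: degrees = first 3 digits = 152, minutes = 40.36454; 152 + 40.36454/60 = 152.6727423
  E ⇒ keep positive
Point 2:
  φ: split at 2 digits → 89° and 14.0706′; 89 + 14.0706/60 = 89.2345100
  N ⇒ keep positive
  Lon: degrees = first 3 digits = 11, minutes = 44.891; 11 + 44.891/60 = 11.7481833
  E ⇒ keep positive
Point 3:
  Latitude: degrees = first 2 digits = 73, minutes = 10.045; 73 + 10.045/60 = 73.1674167
  hemisphere S, so the sign is −
  Longitude: split at 3 digits → 166° and 23.24′; 166 + 23.24/60 = 166.3873333
  W → negative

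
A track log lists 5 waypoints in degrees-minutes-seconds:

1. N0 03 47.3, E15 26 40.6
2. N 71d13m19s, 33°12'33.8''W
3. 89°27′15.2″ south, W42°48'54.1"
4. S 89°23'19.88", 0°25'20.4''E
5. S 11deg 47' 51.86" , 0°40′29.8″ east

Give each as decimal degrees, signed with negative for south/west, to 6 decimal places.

1. 0.063139, 15.444611
2. 71.221944, -33.209389
3. -89.454222, -42.815028
4. -89.388856, 0.422333
5. -11.797739, 0.674944

Point 1:
  Lat: 0° + 3/60 + 47.3/3600 = 0 + 0.050000 + 0.013139 = 0.0631389
  N ⇒ keep positive
  Longitude: 15 + 26/60 + 40.6/3600 = 15.4446111
  E ⇒ keep positive
Point 2:
  Lat: 71° + 13/60 + 19/3600 = 71 + 0.216667 + 0.005278 = 71.2219444
  N ⇒ keep positive
  Longitude: 33 + 12/60 + 33.8/3600 = 33.2093889
  hemisphere W, so the sign is −
Point 3:
  φ: 27′ + 15.2″ = 27.25333′; 89 + 27.25333/60 = 89.4542222
  S → negative
  Longitude: 42° + 48/60 + 54.1/3600 = 42 + 0.800000 + 0.015028 = 42.8150278
  W → negative
Point 4:
  φ: 89 + 23/60 + 19.88/3600 = 89.3888556
  S ⇒ negate
  Longitude: 0 + 25/60 + 20.4/3600 = 0.4223333
  E → positive
Point 5:
  Latitude: 47′ + 51.86″ = 47.86433′; 11 + 47.86433/60 = 11.7977389
  S → negative
  Longitude: 0 + 40/60 + 29.8/3600 = 0.6749444
  E → positive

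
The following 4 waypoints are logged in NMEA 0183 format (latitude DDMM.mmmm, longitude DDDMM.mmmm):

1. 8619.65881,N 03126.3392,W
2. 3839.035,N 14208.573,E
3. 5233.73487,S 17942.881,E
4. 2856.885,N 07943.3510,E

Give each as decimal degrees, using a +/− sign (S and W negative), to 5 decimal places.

1. 86.32765, -31.43899
2. 38.65058, 142.14288
3. -52.56225, 179.71468
4. 28.94808, 79.72252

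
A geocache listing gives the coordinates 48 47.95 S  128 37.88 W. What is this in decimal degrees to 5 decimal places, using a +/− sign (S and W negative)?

φ: 47.95′ = 0.799167°; total 48.799167
S ⇒ negate
Lon: 128 + 37.88/60 = 128.631333
W → negative

-48.79917, -128.63133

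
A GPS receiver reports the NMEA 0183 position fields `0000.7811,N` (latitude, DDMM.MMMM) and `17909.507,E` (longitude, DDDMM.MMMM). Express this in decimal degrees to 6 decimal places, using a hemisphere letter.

φ: degrees = first 2 digits = 0, minutes = 0.7811; 0 + 0.7811/60 = 0.0130183
Longitude: split at 3 digits → 179° and 9.507′; 179 + 9.507/60 = 179.1584500

0.013018° N, 179.158450° E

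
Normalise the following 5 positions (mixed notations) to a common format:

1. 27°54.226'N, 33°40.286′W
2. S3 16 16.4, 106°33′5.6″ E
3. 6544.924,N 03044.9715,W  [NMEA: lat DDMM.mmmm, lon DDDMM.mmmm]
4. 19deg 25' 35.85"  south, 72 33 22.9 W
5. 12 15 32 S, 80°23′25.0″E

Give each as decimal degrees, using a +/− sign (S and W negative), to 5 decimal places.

Point 1:
  Lat: 27 + 54.226/60 = 27.903767
  N ⇒ keep positive
  λ: 33 + 40.286/60 = 33.671433
  hemisphere W, so the sign is −
Point 2:
  Latitude: 3° + 16/60 + 16.4/3600 = 3 + 0.266667 + 0.004556 = 3.271222
  S ⇒ negate
  Lon: 106 + 33/60 + 5.6/3600 = 106.551556
  E ⇒ keep positive
Point 3:
  Latitude: split at 2 digits → 65° and 44.924′; 65 + 44.924/60 = 65.748733
  N → positive
  λ: split at 3 digits → 030° and 44.9715′; 30 + 44.9715/60 = 30.749525
  W → negative
Point 4:
  Latitude: 19 + 25/60 + 35.85/3600 = 19.426625
  S ⇒ negate
  λ: 72° + 33/60 + 22.9/3600 = 72 + 0.550000 + 0.006361 = 72.556361
  W → negative
Point 5:
  Latitude: 15′ + 32″ = 15.53333′; 12 + 15.53333/60 = 12.258889
  S ⇒ negate
  Lon: 80° + 23/60 + 25/3600 = 80 + 0.383333 + 0.006944 = 80.390278
  E → positive

1. 27.90377, -33.67143
2. -3.27122, 106.55156
3. 65.74873, -30.74953
4. -19.42663, -72.55636
5. -12.25889, 80.39028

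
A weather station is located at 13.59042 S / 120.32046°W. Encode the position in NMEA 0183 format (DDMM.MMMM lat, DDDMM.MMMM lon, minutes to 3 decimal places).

1335.425,S / 12019.228,W

Latitude: minutes = (13.590420 − 13) × 60 = 35.42520
λ: minutes = (120.320460 − 120) × 60 = 19.22760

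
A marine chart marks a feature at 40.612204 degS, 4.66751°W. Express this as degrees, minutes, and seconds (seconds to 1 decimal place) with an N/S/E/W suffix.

φ: whole degrees 40; 36.73224′ → 36′ and 43.934″
Longitude: 0.667510° → 40.05060′; 0.05060 × 60 = 3.036″

40°36′43.9″ S, 4°40′3.0″ W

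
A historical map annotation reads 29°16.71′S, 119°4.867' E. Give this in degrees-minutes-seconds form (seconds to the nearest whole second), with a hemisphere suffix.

Latitude: 16.71000′ → 16′ and 0.71000 × 60 = 42.60″
λ: fractional minutes 0.86700 × 60 = 52.02″

29°16′43″ S, 119°04′52″ E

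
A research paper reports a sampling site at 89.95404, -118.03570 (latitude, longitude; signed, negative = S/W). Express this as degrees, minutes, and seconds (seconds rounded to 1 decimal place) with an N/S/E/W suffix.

φ: 0.954040° → 57.24240′; 0.24240 × 60 = 14.544″
Longitude is negative → W; |value| = 118.035700
Lon: whole degrees 118; 2.14200′ → 2′ and 8.520″

89°57′14.5″ N, 118°02′8.5″ W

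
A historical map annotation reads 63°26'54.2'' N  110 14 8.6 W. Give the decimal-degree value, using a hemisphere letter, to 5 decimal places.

Lat: 63° + 26/60 + 54.2/3600 = 63 + 0.433333 + 0.015056 = 63.448389
Lon: 110° + 14/60 + 8.6/3600 = 110 + 0.233333 + 0.002389 = 110.235722

63.44839° N, 110.23572° W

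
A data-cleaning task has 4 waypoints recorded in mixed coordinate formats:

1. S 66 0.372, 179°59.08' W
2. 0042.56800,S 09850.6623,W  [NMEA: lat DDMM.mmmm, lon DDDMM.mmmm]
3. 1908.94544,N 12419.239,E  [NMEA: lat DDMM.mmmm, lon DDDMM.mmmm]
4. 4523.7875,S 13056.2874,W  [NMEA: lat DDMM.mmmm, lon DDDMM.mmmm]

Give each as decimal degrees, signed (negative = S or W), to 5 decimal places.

Point 1:
  φ: 66 + 0.372/60 = 66.006200
  S → negative
  Lon: 179 + 59.08/60 = 179.984667
  W → negative
Point 2:
  φ: degrees = first 2 digits = 0, minutes = 42.568; 0 + 42.568/60 = 0.709467
  S → negative
  Lon: split at 3 digits → 098° and 50.6623′; 98 + 50.6623/60 = 98.844372
  W → negative
Point 3:
  φ: degrees = first 2 digits = 19, minutes = 8.94544; 19 + 8.94544/60 = 19.149091
  N ⇒ keep positive
  Longitude: split at 3 digits → 124° and 19.239′; 124 + 19.239/60 = 124.320650
  E → positive
Point 4:
  Lat: split at 2 digits → 45° and 23.7875′; 45 + 23.7875/60 = 45.396458
  S → negative
  λ: degrees = first 3 digits = 130, minutes = 56.2874; 130 + 56.2874/60 = 130.938123
  hemisphere W, so the sign is −

1. -66.00620, -179.98467
2. -0.70947, -98.84437
3. 19.14909, 124.32065
4. -45.39646, -130.93812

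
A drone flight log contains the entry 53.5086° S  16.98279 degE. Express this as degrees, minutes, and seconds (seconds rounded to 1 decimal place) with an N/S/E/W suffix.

53°30′31.0″ S, 16°58′58.0″ E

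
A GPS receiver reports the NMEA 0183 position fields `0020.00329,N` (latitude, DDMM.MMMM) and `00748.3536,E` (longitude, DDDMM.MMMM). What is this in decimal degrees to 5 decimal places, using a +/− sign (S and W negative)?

Latitude: degrees = first 2 digits = 0, minutes = 20.00329; 0 + 20.00329/60 = 0.333388
N → positive
Longitude: degrees = first 3 digits = 7, minutes = 48.3536; 7 + 48.3536/60 = 7.805893
E ⇒ keep positive

0.33339, 7.80589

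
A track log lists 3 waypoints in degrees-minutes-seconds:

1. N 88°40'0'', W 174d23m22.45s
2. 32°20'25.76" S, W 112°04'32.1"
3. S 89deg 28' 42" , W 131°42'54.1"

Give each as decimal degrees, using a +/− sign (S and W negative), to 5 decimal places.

1. 88.66667, -174.38957
2. -32.34049, -112.07558
3. -89.47833, -131.71503

Point 1:
  Latitude: 88 + 40/60 + 0/3600 = 88.666667
  N → positive
  λ: 174 + 23/60 + 22.45/3600 = 174.389569
  hemisphere W, so the sign is −
Point 2:
  Lat: 32 + 20/60 + 25.76/3600 = 32.340489
  hemisphere S, so the sign is −
  λ: 112 + 4/60 + 32.1/3600 = 112.075583
  W ⇒ negate
Point 3:
  Latitude: 89° + 28/60 + 42/3600 = 89 + 0.466667 + 0.011667 = 89.478333
  S ⇒ negate
  λ: 42′ + 54.1″ = 42.90167′; 131 + 42.90167/60 = 131.715028
  W → negative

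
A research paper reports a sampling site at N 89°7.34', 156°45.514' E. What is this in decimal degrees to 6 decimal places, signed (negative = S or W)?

89.122333, 156.758567

Latitude: 7.34′ = 0.122333°; total 89.1223333
N → positive
Lon: 45.514′ = 0.758567°; total 156.7585667
E → positive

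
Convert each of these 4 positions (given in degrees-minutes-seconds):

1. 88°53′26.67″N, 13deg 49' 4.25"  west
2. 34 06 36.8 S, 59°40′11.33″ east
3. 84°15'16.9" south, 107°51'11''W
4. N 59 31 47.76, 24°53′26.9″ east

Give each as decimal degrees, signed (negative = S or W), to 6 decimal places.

1. 88.890742, -13.817847
2. -34.110222, 59.669814
3. -84.254694, -107.853056
4. 59.529933, 24.890806

Point 1:
  Latitude: 88° + 53/60 + 26.67/3600 = 88 + 0.883333 + 0.007408 = 88.8907417
  N ⇒ keep positive
  Lon: 13 + 49/60 + 4.25/3600 = 13.8178472
  hemisphere W, so the sign is −
Point 2:
  Latitude: 34 + 6/60 + 36.8/3600 = 34.1102222
  hemisphere S, so the sign is −
  Lon: 59° + 40/60 + 11.33/3600 = 59 + 0.666667 + 0.003147 = 59.6698139
  E → positive
Point 3:
  Lat: 84° + 15/60 + 16.9/3600 = 84 + 0.250000 + 0.004694 = 84.2546944
  hemisphere S, so the sign is −
  λ: 51′ + 11″ = 51.18333′; 107 + 51.18333/60 = 107.8530556
  W ⇒ negate
Point 4:
  Lat: 31′ + 47.76″ = 31.79600′; 59 + 31.79600/60 = 59.5299333
  N ⇒ keep positive
  Longitude: 24 + 53/60 + 26.9/3600 = 24.8908056
  E → positive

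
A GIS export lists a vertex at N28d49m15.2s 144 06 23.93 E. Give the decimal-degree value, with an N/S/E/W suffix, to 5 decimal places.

Lat: 28 + 49/60 + 15.2/3600 = 28.820889
Longitude: 144 + 6/60 + 23.93/3600 = 144.106647

28.82089° N, 144.10665° E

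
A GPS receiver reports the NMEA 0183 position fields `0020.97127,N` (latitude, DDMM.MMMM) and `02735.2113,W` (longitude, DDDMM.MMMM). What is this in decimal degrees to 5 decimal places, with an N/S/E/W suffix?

Latitude: degrees = first 2 digits = 0, minutes = 20.97127; 0 + 20.97127/60 = 0.349521
λ: degrees = first 3 digits = 27, minutes = 35.2113; 27 + 35.2113/60 = 27.586855

0.34952° N, 27.58686° W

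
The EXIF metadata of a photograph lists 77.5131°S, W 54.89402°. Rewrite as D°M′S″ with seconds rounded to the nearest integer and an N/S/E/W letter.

Latitude: 0.513100° → 30.78600′; 0.78600 × 60 = 47.16″
Longitude: 0.894020° → 53.64120′; 0.64120 × 60 = 38.47″

77°30′47″ S, 54°53′38″ W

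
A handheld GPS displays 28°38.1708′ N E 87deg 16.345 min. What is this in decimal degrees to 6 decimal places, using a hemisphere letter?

28.636180° N, 87.272417° E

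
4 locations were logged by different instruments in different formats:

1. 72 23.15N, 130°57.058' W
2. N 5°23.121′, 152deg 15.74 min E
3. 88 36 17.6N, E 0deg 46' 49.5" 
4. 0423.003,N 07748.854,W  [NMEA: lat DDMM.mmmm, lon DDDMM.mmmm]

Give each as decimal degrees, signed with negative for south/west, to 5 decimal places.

Point 1:
  φ: 72 + 23.15/60 = 72.385833
  N → positive
  Lon: 57.058′ = 0.950967°; total 130.950967
  W ⇒ negate
Point 2:
  Lat: 23.121′ = 0.385350°; total 5.385350
  N → positive
  Lon: 152 + 15.74/60 = 152.262333
  E ⇒ keep positive
Point 3:
  φ: 88° + 36/60 + 17.6/3600 = 88 + 0.600000 + 0.004889 = 88.604889
  N → positive
  λ: 0° + 46/60 + 49.5/3600 = 0 + 0.766667 + 0.013750 = 0.780417
  E ⇒ keep positive
Point 4:
  φ: degrees = first 2 digits = 4, minutes = 23.003; 4 + 23.003/60 = 4.383383
  N → positive
  λ: degrees = first 3 digits = 77, minutes = 48.854; 77 + 48.854/60 = 77.814233
  W ⇒ negate

1. 72.38583, -130.95097
2. 5.38535, 152.26233
3. 88.60489, 0.78042
4. 4.38338, -77.81423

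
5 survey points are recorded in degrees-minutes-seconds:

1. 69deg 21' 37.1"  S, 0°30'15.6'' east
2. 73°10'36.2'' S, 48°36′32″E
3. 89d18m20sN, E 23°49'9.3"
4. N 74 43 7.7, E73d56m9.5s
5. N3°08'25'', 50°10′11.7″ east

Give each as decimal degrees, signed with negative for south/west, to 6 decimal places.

Point 1:
  Lat: 21′ + 37.1″ = 21.61833′; 69 + 21.61833/60 = 69.3603056
  S → negative
  Lon: 0° + 30/60 + 15.6/3600 = 0 + 0.500000 + 0.004333 = 0.5043333
  E → positive
Point 2:
  Latitude: 73° + 10/60 + 36.2/3600 = 73 + 0.166667 + 0.010056 = 73.1767222
  hemisphere S, so the sign is −
  Longitude: 36′ + 32″ = 36.53333′; 48 + 36.53333/60 = 48.6088889
  E → positive
Point 3:
  Lat: 89° + 18/60 + 20/3600 = 89 + 0.300000 + 0.005556 = 89.3055556
  N → positive
  Longitude: 23 + 49/60 + 9.3/3600 = 23.8192500
  E → positive
Point 4:
  Lat: 43′ + 7.7″ = 43.12833′; 74 + 43.12833/60 = 74.7188056
  N ⇒ keep positive
  Lon: 56′ + 9.5″ = 56.15833′; 73 + 56.15833/60 = 73.9359722
  E → positive
Point 5:
  Lat: 8′ + 25″ = 8.41667′; 3 + 8.41667/60 = 3.1402778
  N ⇒ keep positive
  Lon: 50 + 10/60 + 11.7/3600 = 50.1699167
  E → positive

1. -69.360306, 0.504333
2. -73.176722, 48.608889
3. 89.305556, 23.819250
4. 74.718806, 73.935972
5. 3.140278, 50.169917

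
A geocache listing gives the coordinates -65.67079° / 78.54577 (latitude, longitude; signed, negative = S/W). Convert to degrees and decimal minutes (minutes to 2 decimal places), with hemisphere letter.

Latitude is negative → S; |value| = 65.670790
Lat: 65° + 0.670790 × 60 = 65° 40.2474′
λ: minutes = (78.545770 − 78) × 60 = 32.7462

65° 40.25′ S, 78° 32.75′ E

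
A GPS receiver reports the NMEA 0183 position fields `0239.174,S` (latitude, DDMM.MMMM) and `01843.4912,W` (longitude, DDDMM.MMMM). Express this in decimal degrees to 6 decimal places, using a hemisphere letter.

2.652900° S, 18.724853° W

Latitude: split at 2 digits → 02° and 39.174′; 2 + 39.174/60 = 2.6529000
Lon: split at 3 digits → 018° and 43.4912′; 18 + 43.4912/60 = 18.7248533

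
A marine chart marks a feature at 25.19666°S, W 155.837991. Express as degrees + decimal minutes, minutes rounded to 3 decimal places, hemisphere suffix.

25° 11.800′ S, 155° 50.279′ W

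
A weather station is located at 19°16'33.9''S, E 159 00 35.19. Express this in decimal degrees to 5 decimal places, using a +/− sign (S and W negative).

Latitude: 16′ + 33.9″ = 16.56500′; 19 + 16.56500/60 = 19.276083
S ⇒ negate
Lon: 159° + 0/60 + 35.19/3600 = 159 + 0.000000 + 0.009775 = 159.009775
E → positive

-19.27608, 159.00978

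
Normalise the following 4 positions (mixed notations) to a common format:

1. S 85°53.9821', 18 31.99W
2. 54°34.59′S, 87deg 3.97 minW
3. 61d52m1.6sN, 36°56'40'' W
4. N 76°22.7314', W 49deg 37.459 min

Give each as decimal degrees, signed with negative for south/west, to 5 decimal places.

1. -85.89970, -18.53317
2. -54.57650, -87.06617
3. 61.86711, -36.94444
4. 76.37886, -49.62432

Point 1:
  φ: 85 + 53.9821/60 = 85.899702
  S → negative
  λ: 31.99′ = 0.533167°; total 18.533167
  W ⇒ negate
Point 2:
  Lat: 54 + 34.59/60 = 54.576500
  S ⇒ negate
  Longitude: 87 + 3.97/60 = 87.066167
  W ⇒ negate
Point 3:
  Latitude: 61 + 52/60 + 1.6/3600 = 61.867111
  N ⇒ keep positive
  Lon: 36 + 56/60 + 40/3600 = 36.944444
  W ⇒ negate
Point 4:
  Lat: 76 + 22.7314/60 = 76.378857
  N → positive
  Longitude: 49 + 37.459/60 = 49.624317
  W → negative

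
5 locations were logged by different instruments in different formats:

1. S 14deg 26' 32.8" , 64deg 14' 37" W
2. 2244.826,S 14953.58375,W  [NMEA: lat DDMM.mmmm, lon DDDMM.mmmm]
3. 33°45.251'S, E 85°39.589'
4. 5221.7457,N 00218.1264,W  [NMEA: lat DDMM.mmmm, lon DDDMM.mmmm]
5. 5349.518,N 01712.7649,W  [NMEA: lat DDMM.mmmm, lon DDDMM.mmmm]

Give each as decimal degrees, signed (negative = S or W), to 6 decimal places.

1. -14.442444, -64.243611
2. -22.747100, -149.893063
3. -33.754183, 85.659817
4. 52.362428, -2.302107
5. 53.825300, -17.212748

Point 1:
  Latitude: 26′ + 32.8″ = 26.54667′; 14 + 26.54667/60 = 14.4424444
  S → negative
  Longitude: 64° + 14/60 + 37/3600 = 64 + 0.233333 + 0.010278 = 64.2436111
  W ⇒ negate
Point 2:
  φ: split at 2 digits → 22° and 44.826′; 22 + 44.826/60 = 22.7471000
  hemisphere S, so the sign is −
  λ: degrees = first 3 digits = 149, minutes = 53.58375; 149 + 53.58375/60 = 149.8930625
  hemisphere W, so the sign is −
Point 3:
  Latitude: 33 + 45.251/60 = 33.7541833
  S ⇒ negate
  λ: 39.589′ = 0.659817°; total 85.6598167
  E → positive
Point 4:
  Latitude: degrees = first 2 digits = 52, minutes = 21.7457; 52 + 21.7457/60 = 52.3624283
  N ⇒ keep positive
  Longitude: degrees = first 3 digits = 2, minutes = 18.1264; 2 + 18.1264/60 = 2.3021067
  W ⇒ negate
Point 5:
  φ: split at 2 digits → 53° and 49.518′; 53 + 49.518/60 = 53.8253000
  N ⇒ keep positive
  λ: degrees = first 3 digits = 17, minutes = 12.7649; 17 + 12.7649/60 = 17.2127483
  W ⇒ negate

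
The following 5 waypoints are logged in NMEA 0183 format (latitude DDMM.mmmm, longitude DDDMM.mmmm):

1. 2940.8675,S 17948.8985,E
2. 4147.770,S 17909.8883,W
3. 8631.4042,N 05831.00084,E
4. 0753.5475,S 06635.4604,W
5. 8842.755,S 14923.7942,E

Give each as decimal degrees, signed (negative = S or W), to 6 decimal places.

Point 1:
  Latitude: degrees = first 2 digits = 29, minutes = 40.8675; 29 + 40.8675/60 = 29.6811250
  S → negative
  Lon: degrees = first 3 digits = 179, minutes = 48.8985; 179 + 48.8985/60 = 179.8149750
  E → positive
Point 2:
  Lat: degrees = first 2 digits = 41, minutes = 47.77; 41 + 47.77/60 = 41.7961667
  S → negative
  λ: degrees = first 3 digits = 179, minutes = 9.8883; 179 + 9.8883/60 = 179.1648050
  W → negative
Point 3:
  Latitude: degrees = first 2 digits = 86, minutes = 31.4042; 86 + 31.4042/60 = 86.5234033
  N → positive
  Longitude: degrees = first 3 digits = 58, minutes = 31.00084; 58 + 31.00084/60 = 58.5166807
  E → positive
Point 4:
  Latitude: degrees = first 2 digits = 7, minutes = 53.5475; 7 + 53.5475/60 = 7.8924583
  S → negative
  Longitude: degrees = first 3 digits = 66, minutes = 35.4604; 66 + 35.4604/60 = 66.5910067
  hemisphere W, so the sign is −
Point 5:
  Lat: split at 2 digits → 88° and 42.755′; 88 + 42.755/60 = 88.7125833
  hemisphere S, so the sign is −
  λ: degrees = first 3 digits = 149, minutes = 23.7942; 149 + 23.7942/60 = 149.3965700
  E → positive

1. -29.681125, 179.814975
2. -41.796167, -179.164805
3. 86.523403, 58.516681
4. -7.892458, -66.591007
5. -88.712583, 149.396570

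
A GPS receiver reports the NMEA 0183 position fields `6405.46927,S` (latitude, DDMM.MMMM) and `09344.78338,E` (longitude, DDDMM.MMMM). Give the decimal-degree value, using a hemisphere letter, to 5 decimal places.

Lat: degrees = first 2 digits = 64, minutes = 5.46927; 64 + 5.46927/60 = 64.091155
λ: split at 3 digits → 093° and 44.78338′; 93 + 44.78338/60 = 93.746390

64.09115° S, 93.74639° E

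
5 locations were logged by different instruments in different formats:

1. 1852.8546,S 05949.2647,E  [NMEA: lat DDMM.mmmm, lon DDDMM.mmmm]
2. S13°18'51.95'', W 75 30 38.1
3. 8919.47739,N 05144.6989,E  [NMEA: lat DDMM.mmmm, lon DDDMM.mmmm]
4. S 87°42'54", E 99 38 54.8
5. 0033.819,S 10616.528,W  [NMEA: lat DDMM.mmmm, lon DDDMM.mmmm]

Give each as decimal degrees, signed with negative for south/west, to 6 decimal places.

1. -18.880910, 59.821078
2. -13.314431, -75.510583
3. 89.324623, 51.744982
4. -87.715000, 99.648556
5. -0.563650, -106.275467

Point 1:
  Latitude: degrees = first 2 digits = 18, minutes = 52.8546; 18 + 52.8546/60 = 18.8809100
  S ⇒ negate
  Lon: degrees = first 3 digits = 59, minutes = 49.2647; 59 + 49.2647/60 = 59.8210783
  E → positive
Point 2:
  Latitude: 13° + 18/60 + 51.95/3600 = 13 + 0.300000 + 0.014431 = 13.3144306
  hemisphere S, so the sign is −
  Longitude: 75 + 30/60 + 38.1/3600 = 75.5105833
  hemisphere W, so the sign is −
Point 3:
  Latitude: split at 2 digits → 89° and 19.47739′; 89 + 19.47739/60 = 89.3246232
  N → positive
  Longitude: split at 3 digits → 051° and 44.6989′; 51 + 44.6989/60 = 51.7449817
  E ⇒ keep positive
Point 4:
  Lat: 42′ + 54″ = 42.90000′; 87 + 42.90000/60 = 87.7150000
  hemisphere S, so the sign is −
  Lon: 38′ + 54.8″ = 38.91333′; 99 + 38.91333/60 = 99.6485556
  E ⇒ keep positive
Point 5:
  Latitude: degrees = first 2 digits = 0, minutes = 33.819; 0 + 33.819/60 = 0.5636500
  S ⇒ negate
  λ: split at 3 digits → 106° and 16.528′; 106 + 16.528/60 = 106.2754667
  W ⇒ negate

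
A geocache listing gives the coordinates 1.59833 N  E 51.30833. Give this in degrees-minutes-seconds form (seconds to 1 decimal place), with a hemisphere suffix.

Latitude: 0.598330 × 60 = 35.89980′ → 35′, remainder × 60 = 53.988″
Lon: 0.308330° → 18.49980′; 0.49980 × 60 = 29.988″

1°35′54.0″ N, 51°18′30.0″ E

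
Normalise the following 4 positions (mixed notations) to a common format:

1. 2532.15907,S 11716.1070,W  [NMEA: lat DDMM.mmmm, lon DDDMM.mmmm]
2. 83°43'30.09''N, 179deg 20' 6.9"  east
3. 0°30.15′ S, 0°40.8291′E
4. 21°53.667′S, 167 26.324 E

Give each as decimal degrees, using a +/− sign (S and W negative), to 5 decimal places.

1. -25.53598, -117.26845
2. 83.72503, 179.33525
3. -0.50250, 0.68049
4. -21.89445, 167.43873

Point 1:
  φ: degrees = first 2 digits = 25, minutes = 32.15907; 25 + 32.15907/60 = 25.535985
  hemisphere S, so the sign is −
  Longitude: degrees = first 3 digits = 117, minutes = 16.107; 117 + 16.107/60 = 117.268450
  W ⇒ negate
Point 2:
  Latitude: 83° + 43/60 + 30.09/3600 = 83 + 0.716667 + 0.008358 = 83.725025
  N → positive
  Lon: 20′ + 6.9″ = 20.11500′; 179 + 20.11500/60 = 179.335250
  E ⇒ keep positive
Point 3:
  φ: 30.15′ = 0.502500°; total 0.502500
  S ⇒ negate
  Lon: 40.8291′ = 0.680485°; total 0.680485
  E ⇒ keep positive
Point 4:
  Latitude: 21 + 53.667/60 = 21.894450
  hemisphere S, so the sign is −
  Lon: 167 + 26.324/60 = 167.438733
  E → positive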